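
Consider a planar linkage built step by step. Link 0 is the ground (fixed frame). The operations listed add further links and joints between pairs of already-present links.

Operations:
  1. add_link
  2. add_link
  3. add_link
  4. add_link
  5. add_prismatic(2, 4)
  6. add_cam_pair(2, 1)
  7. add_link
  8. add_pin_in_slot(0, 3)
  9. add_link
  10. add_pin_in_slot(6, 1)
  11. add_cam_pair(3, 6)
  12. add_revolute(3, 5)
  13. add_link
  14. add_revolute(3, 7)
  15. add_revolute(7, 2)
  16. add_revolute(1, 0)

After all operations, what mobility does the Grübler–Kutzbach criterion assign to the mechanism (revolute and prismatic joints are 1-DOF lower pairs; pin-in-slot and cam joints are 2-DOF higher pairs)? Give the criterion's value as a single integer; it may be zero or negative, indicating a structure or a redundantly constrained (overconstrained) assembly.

ground; <1,0,0>
#1 <2,0,0>
#2 <3,0,0>
#3 <4,0,0>
#4 <5,0,0>
P:2↔4 J1 <5,1,0>
C:2↔1 J2 <5,1,1>
#5 <6,1,1>
PS:0↔3 J2 <6,1,2>
#6 <7,1,2>
PS:6↔1 J2 <7,1,3>
C:3↔6 J2 <7,1,4>
R:3↔5 J1 <7,2,4>
#7 <8,2,4>
R:3↔7 J1 <8,3,4>
R:7↔2 J1 <8,4,4>
R:1↔0 J1 <8,5,4>
3×7 − 2×5 − 1×4 = 7

M = 7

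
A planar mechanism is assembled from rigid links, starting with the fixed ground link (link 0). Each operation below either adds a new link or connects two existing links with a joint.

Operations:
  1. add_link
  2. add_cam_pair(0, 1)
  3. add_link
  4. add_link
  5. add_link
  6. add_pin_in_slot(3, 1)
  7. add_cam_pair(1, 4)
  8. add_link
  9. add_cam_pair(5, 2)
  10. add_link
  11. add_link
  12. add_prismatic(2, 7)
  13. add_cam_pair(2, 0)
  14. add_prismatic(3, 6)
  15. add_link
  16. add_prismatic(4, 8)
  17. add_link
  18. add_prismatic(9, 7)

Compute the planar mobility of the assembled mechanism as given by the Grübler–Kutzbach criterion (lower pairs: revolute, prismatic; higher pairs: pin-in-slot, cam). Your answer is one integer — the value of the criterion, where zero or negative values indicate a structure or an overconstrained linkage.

ground; <1,0,0>
#1 <2,0,0>
C:0↔1 J2 <2,0,1>
#2 <3,0,1>
#3 <4,0,1>
#4 <5,0,1>
PS:3↔1 J2 <5,0,2>
C:1↔4 J2 <5,0,3>
#5 <6,0,3>
C:5↔2 J2 <6,0,4>
#6 <7,0,4>
#7 <8,0,4>
P:2↔7 J1 <8,1,4>
C:2↔0 J2 <8,1,5>
P:3↔6 J1 <8,2,5>
#8 <9,2,5>
P:4↔8 J1 <9,3,5>
#9 <10,3,5>
P:9↔7 J1 <10,4,5>
3×9 − 2×4 − 1×5 = 14

M = 14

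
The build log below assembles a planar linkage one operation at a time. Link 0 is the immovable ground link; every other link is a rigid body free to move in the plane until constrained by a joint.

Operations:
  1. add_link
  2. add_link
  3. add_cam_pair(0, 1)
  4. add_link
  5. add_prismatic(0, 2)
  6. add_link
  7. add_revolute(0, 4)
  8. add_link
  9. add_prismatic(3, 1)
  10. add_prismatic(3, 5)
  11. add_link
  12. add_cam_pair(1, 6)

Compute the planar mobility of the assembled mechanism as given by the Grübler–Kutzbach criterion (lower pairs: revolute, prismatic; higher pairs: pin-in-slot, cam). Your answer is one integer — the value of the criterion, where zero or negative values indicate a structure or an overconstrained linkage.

L=1 J1=0 J2=0
add link → L=2 J1=0 J2=0
add link → L=3 J1=0 J2=0
C@0,1 dof=2 J2 → L=3 J1=0 J2=1
add link → L=4 J1=0 J2=1
P@0,2 dof=1 J1 → L=4 J1=1 J2=1
add link → L=5 J1=1 J2=1
R@0,4 dof=1 J1 → L=5 J1=2 J2=1
add link → L=6 J1=2 J2=1
P@3,1 dof=1 J1 → L=6 J1=3 J2=1
P@3,5 dof=1 J1 → L=6 J1=4 J2=1
add link → L=7 J1=4 J2=1
C@1,6 dof=2 J2 → L=7 J1=4 J2=2
M=3(L−1)−2J1−J2=3·6−2·4−2=8

M = 8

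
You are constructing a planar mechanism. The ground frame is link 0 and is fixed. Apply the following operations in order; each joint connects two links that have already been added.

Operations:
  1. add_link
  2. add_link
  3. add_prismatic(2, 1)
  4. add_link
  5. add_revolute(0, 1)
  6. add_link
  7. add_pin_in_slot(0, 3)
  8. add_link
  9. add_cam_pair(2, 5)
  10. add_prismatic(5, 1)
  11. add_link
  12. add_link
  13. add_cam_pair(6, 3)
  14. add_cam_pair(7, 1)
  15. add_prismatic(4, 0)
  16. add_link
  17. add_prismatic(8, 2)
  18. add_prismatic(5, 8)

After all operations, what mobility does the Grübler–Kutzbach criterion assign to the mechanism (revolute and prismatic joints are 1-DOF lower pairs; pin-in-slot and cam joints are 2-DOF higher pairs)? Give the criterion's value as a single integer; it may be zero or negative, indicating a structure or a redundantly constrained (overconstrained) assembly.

M = 8

link 0 = ground. State L|J1|J2 = 1|0|0
+link1  2|0|0
+link2  3|0|0
P(2,1) f=1→J1  3|1|0
+link3  4|1|0
R(0,1) f=1→J1  4|2|0
+link4  5|2|0
PS(0,3) f=2→J2  5|2|1
+link5  6|2|1
C(2,5) f=2→J2  6|2|2
P(5,1) f=1→J1  6|3|2
+link6  7|3|2
+link7  8|3|2
C(6,3) f=2→J2  8|3|3
C(7,1) f=2→J2  8|3|4
P(4,0) f=1→J1  8|4|4
+link8  9|4|4
P(8,2) f=1→J1  9|5|4
P(5,8) f=1→J1  9|6|4
M = 3(9−1)−2·6−4 = 24−12−4 = 8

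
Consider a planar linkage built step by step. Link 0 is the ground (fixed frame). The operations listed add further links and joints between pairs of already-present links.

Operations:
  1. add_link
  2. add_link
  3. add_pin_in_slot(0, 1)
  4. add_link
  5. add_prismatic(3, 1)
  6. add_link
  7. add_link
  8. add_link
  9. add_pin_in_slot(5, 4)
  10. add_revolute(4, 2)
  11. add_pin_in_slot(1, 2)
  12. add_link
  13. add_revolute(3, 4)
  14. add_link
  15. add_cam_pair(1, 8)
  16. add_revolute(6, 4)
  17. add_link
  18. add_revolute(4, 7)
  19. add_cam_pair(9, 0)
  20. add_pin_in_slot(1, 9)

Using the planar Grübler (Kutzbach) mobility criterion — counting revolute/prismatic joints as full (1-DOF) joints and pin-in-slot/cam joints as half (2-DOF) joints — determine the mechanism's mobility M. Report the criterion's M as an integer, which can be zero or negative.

link 0 = ground. State L|J1|J2 = 1|0|0
+link1  2|0|0
+link2  3|0|0
PS(0,1) f=2→J2  3|0|1
+link3  4|0|1
P(3,1) f=1→J1  4|1|1
+link4  5|1|1
+link5  6|1|1
+link6  7|1|1
PS(5,4) f=2→J2  7|1|2
R(4,2) f=1→J1  7|2|2
PS(1,2) f=2→J2  7|2|3
+link7  8|2|3
R(3,4) f=1→J1  8|3|3
+link8  9|3|3
C(1,8) f=2→J2  9|3|4
R(6,4) f=1→J1  9|4|4
+link9  10|4|4
R(4,7) f=1→J1  10|5|4
C(9,0) f=2→J2  10|5|5
PS(1,9) f=2→J2  10|5|6
M = 3(10−1)−2·5−6 = 27−10−6 = 11

M = 11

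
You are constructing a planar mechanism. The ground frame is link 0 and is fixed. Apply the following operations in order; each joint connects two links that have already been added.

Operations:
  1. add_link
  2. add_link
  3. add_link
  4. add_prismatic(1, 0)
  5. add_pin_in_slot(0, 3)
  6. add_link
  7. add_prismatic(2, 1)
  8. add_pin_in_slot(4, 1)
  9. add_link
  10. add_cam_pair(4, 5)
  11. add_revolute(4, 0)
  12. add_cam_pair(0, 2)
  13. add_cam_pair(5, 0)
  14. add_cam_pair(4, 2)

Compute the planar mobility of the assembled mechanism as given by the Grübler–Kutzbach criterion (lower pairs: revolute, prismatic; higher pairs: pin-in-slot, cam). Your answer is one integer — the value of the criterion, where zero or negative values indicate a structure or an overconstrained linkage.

M = 3

[1;0;0] (link 0 is ground)
L+ [2;0;0]
L+ [3;0;0]
L+ [4;0;0]
P(1,0)∈J1 [4;1;0]
PS(0,3)∈J2 [4;1;1]
L+ [5;1;1]
P(2,1)∈J1 [5;2;1]
PS(4,1)∈J2 [5;2;2]
L+ [6;2;2]
C(4,5)∈J2 [6;2;3]
R(4,0)∈J1 [6;3;3]
C(0,2)∈J2 [6;3;4]
C(5,0)∈J2 [6;3;5]
C(4,2)∈J2 [6;3;6]
mobility = 15 − 6 − 6 = 3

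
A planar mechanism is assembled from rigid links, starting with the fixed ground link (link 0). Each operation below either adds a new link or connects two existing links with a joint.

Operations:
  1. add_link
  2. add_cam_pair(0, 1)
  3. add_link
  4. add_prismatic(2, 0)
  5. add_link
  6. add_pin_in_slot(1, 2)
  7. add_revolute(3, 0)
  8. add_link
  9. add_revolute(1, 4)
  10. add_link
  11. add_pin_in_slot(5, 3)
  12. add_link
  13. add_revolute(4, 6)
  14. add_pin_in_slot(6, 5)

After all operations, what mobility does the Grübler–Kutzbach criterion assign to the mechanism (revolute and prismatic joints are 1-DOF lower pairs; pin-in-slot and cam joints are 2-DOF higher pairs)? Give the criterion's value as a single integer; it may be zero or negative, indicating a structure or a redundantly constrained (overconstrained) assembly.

M = 6

[1;0;0] (link 0 is ground)
L+ [2;0;0]
C(0,1)∈J2 [2;0;1]
L+ [3;0;1]
P(2,0)∈J1 [3;1;1]
L+ [4;1;1]
PS(1,2)∈J2 [4;1;2]
R(3,0)∈J1 [4;2;2]
L+ [5;2;2]
R(1,4)∈J1 [5;3;2]
L+ [6;3;2]
PS(5,3)∈J2 [6;3;3]
L+ [7;3;3]
R(4,6)∈J1 [7;4;3]
PS(6,5)∈J2 [7;4;4]
mobility = 18 − 8 − 4 = 6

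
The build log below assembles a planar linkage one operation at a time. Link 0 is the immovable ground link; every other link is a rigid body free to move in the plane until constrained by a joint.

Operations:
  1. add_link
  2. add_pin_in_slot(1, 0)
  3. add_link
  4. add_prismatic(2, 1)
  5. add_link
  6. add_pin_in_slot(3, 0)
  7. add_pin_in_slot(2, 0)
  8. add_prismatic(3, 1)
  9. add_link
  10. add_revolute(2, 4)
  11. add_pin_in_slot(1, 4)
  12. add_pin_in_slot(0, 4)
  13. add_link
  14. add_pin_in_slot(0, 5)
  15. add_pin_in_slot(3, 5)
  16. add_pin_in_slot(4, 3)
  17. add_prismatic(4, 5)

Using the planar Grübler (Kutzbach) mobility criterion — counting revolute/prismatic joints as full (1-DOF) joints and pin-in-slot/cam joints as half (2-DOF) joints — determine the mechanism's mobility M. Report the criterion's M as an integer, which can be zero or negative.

[1;0;0] (link 0 is ground)
L+ [2;0;0]
PS(1,0)∈J2 [2;0;1]
L+ [3;0;1]
P(2,1)∈J1 [3;1;1]
L+ [4;1;1]
PS(3,0)∈J2 [4;1;2]
PS(2,0)∈J2 [4;1;3]
P(3,1)∈J1 [4;2;3]
L+ [5;2;3]
R(2,4)∈J1 [5;3;3]
PS(1,4)∈J2 [5;3;4]
PS(0,4)∈J2 [5;3;5]
L+ [6;3;5]
PS(0,5)∈J2 [6;3;6]
PS(3,5)∈J2 [6;3;7]
PS(4,3)∈J2 [6;3;8]
P(4,5)∈J1 [6;4;8]
mobility = 15 − 8 − 8 = -1

M = -1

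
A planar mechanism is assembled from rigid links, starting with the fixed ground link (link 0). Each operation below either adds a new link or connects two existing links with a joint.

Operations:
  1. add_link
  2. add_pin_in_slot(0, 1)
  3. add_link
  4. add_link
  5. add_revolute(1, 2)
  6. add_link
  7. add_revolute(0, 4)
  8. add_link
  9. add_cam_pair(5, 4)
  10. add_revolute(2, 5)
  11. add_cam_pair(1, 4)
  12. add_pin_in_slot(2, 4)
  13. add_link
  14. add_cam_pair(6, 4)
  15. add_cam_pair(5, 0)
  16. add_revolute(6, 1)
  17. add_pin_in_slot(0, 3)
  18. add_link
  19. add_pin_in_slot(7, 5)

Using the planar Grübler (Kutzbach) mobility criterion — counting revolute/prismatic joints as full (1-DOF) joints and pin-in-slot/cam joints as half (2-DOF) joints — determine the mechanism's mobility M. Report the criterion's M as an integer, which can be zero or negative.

(L,J1,J2)=(1,0,0); link0 fixed
link1: (2,0,0)
PS 0-1 [J2]: (2,0,1)
link2: (3,0,1)
link3: (4,0,1)
R 1-2 [J1]: (4,1,1)
link4: (5,1,1)
R 0-4 [J1]: (5,2,1)
link5: (6,2,1)
C 5-4 [J2]: (6,2,2)
R 2-5 [J1]: (6,3,2)
C 1-4 [J2]: (6,3,3)
PS 2-4 [J2]: (6,3,4)
link6: (7,3,4)
C 6-4 [J2]: (7,3,5)
C 5-0 [J2]: (7,3,6)
R 6-1 [J1]: (7,4,6)
PS 0-3 [J2]: (7,4,7)
link7: (8,4,7)
PS 7-5 [J2]: (8,4,8)
Grübler: 3·7 − 2·4 − 8 = 5

M = 5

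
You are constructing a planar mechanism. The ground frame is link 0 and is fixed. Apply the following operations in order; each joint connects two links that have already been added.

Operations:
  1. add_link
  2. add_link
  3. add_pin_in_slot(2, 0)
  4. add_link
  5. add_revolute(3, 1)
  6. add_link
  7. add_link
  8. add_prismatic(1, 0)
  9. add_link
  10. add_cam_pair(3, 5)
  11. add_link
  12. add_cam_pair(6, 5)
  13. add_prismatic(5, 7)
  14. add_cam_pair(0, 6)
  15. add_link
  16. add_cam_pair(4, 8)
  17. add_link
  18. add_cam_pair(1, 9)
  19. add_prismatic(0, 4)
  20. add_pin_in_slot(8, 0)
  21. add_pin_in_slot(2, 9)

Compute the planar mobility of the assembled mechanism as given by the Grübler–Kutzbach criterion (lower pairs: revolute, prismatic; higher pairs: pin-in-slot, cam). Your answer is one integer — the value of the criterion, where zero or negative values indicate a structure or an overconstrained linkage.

(L,J1,J2)=(1,0,0); link0 fixed
link1: (2,0,0)
link2: (3,0,0)
PS 2-0 [J2]: (3,0,1)
link3: (4,0,1)
R 3-1 [J1]: (4,1,1)
link4: (5,1,1)
link5: (6,1,1)
P 1-0 [J1]: (6,2,1)
link6: (7,2,1)
C 3-5 [J2]: (7,2,2)
link7: (8,2,2)
C 6-5 [J2]: (8,2,3)
P 5-7 [J1]: (8,3,3)
C 0-6 [J2]: (8,3,4)
link8: (9,3,4)
C 4-8 [J2]: (9,3,5)
link9: (10,3,5)
C 1-9 [J2]: (10,3,6)
P 0-4 [J1]: (10,4,6)
PS 8-0 [J2]: (10,4,7)
PS 2-9 [J2]: (10,4,8)
Grübler: 3·9 − 2·4 − 8 = 11

M = 11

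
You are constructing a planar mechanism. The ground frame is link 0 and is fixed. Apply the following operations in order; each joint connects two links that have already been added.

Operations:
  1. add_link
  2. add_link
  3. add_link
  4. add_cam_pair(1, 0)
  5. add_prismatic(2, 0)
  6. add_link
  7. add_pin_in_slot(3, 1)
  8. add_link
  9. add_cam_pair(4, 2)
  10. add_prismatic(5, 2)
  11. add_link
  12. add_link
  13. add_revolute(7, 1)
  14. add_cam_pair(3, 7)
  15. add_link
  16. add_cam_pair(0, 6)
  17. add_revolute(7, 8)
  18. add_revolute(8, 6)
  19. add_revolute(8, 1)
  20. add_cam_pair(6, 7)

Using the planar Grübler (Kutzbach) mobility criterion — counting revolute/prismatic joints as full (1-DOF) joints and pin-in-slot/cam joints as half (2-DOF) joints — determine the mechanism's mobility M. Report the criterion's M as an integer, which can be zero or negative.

M = 6

ground; <1,0,0>
#1 <2,0,0>
#2 <3,0,0>
#3 <4,0,0>
C:1↔0 J2 <4,0,1>
P:2↔0 J1 <4,1,1>
#4 <5,1,1>
PS:3↔1 J2 <5,1,2>
#5 <6,1,2>
C:4↔2 J2 <6,1,3>
P:5↔2 J1 <6,2,3>
#6 <7,2,3>
#7 <8,2,3>
R:7↔1 J1 <8,3,3>
C:3↔7 J2 <8,3,4>
#8 <9,3,4>
C:0↔6 J2 <9,3,5>
R:7↔8 J1 <9,4,5>
R:8↔6 J1 <9,5,5>
R:8↔1 J1 <9,6,5>
C:6↔7 J2 <9,6,6>
3×8 − 2×6 − 1×6 = 6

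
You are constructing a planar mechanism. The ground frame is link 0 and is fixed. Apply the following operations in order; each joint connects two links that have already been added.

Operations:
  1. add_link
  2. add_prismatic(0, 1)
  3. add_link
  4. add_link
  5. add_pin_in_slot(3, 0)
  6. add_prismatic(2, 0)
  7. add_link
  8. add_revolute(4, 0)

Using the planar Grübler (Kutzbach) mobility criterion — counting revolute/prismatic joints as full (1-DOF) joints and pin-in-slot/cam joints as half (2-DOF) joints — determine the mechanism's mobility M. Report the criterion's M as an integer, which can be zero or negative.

M = 5

link 0 = ground. State L|J1|J2 = 1|0|0
+link1  2|0|0
P(0,1) f=1→J1  2|1|0
+link2  3|1|0
+link3  4|1|0
PS(3,0) f=2→J2  4|1|1
P(2,0) f=1→J1  4|2|1
+link4  5|2|1
R(4,0) f=1→J1  5|3|1
M = 3(5−1)−2·3−1 = 12−6−1 = 5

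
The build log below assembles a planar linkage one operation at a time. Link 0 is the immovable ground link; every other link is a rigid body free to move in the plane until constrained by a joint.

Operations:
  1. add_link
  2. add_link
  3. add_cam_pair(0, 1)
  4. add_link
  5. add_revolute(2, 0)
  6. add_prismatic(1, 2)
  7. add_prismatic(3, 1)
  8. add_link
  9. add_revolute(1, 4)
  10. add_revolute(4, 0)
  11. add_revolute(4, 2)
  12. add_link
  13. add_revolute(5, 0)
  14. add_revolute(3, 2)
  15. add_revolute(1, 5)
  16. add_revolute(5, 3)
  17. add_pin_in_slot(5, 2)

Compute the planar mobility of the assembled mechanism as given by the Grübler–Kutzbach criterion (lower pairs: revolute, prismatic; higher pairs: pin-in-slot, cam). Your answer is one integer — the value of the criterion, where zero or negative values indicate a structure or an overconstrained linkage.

(L,J1,J2)=(1,0,0); link0 fixed
link1: (2,0,0)
link2: (3,0,0)
C 0-1 [J2]: (3,0,1)
link3: (4,0,1)
R 2-0 [J1]: (4,1,1)
P 1-2 [J1]: (4,2,1)
P 3-1 [J1]: (4,3,1)
link4: (5,3,1)
R 1-4 [J1]: (5,4,1)
R 4-0 [J1]: (5,5,1)
R 4-2 [J1]: (5,6,1)
link5: (6,6,1)
R 5-0 [J1]: (6,7,1)
R 3-2 [J1]: (6,8,1)
R 1-5 [J1]: (6,9,1)
R 5-3 [J1]: (6,10,1)
PS 5-2 [J2]: (6,10,2)
Grübler: 3·5 − 2·10 − 2 = -7

M = -7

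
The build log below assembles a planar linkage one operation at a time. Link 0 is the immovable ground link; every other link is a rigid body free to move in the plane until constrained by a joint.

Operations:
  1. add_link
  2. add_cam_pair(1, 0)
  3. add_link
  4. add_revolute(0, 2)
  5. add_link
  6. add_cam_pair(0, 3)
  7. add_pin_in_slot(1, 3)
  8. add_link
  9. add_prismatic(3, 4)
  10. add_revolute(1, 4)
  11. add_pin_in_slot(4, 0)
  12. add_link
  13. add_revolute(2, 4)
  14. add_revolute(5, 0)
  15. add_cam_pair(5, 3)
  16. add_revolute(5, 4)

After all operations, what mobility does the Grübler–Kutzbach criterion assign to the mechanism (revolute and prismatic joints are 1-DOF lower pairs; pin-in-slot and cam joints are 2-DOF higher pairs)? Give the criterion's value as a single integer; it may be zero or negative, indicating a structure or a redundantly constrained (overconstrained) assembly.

(L,J1,J2)=(1,0,0); link0 fixed
link1: (2,0,0)
C 1-0 [J2]: (2,0,1)
link2: (3,0,1)
R 0-2 [J1]: (3,1,1)
link3: (4,1,1)
C 0-3 [J2]: (4,1,2)
PS 1-3 [J2]: (4,1,3)
link4: (5,1,3)
P 3-4 [J1]: (5,2,3)
R 1-4 [J1]: (5,3,3)
PS 4-0 [J2]: (5,3,4)
link5: (6,3,4)
R 2-4 [J1]: (6,4,4)
R 5-0 [J1]: (6,5,4)
C 5-3 [J2]: (6,5,5)
R 5-4 [J1]: (6,6,5)
Grübler: 3·5 − 2·6 − 5 = -2

M = -2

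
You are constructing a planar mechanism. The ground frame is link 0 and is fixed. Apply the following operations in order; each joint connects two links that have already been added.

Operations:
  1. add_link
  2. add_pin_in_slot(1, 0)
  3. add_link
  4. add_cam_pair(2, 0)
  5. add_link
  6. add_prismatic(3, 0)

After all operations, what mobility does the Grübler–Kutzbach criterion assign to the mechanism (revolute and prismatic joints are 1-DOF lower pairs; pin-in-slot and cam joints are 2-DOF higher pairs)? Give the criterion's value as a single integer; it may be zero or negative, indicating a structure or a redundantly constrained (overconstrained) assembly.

[1;0;0] (link 0 is ground)
L+ [2;0;0]
PS(1,0)∈J2 [2;0;1]
L+ [3;0;1]
C(2,0)∈J2 [3;0;2]
L+ [4;0;2]
P(3,0)∈J1 [4;1;2]
mobility = 9 − 2 − 2 = 5

M = 5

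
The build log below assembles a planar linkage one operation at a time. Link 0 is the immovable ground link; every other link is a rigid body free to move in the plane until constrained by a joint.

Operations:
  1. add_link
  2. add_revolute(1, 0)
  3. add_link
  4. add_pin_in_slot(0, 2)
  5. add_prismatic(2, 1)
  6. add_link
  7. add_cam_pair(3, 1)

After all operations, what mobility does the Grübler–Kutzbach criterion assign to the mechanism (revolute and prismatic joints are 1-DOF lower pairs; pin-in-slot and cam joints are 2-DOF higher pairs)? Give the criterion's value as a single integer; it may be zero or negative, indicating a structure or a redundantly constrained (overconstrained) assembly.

M = 3

ground; <1,0,0>
#1 <2,0,0>
R:1↔0 J1 <2,1,0>
#2 <3,1,0>
PS:0↔2 J2 <3,1,1>
P:2↔1 J1 <3,2,1>
#3 <4,2,1>
C:3↔1 J2 <4,2,2>
3×3 − 2×2 − 1×2 = 3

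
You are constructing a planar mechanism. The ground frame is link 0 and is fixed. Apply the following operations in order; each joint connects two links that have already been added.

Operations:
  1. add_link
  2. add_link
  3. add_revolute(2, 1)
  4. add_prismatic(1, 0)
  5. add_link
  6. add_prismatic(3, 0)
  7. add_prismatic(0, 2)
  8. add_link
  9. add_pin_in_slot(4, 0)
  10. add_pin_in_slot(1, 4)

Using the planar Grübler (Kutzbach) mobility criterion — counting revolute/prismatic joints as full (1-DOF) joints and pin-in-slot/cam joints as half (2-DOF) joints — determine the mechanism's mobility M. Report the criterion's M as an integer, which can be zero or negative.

L=1 J1=0 J2=0
add link → L=2 J1=0 J2=0
add link → L=3 J1=0 J2=0
R@2,1 dof=1 J1 → L=3 J1=1 J2=0
P@1,0 dof=1 J1 → L=3 J1=2 J2=0
add link → L=4 J1=2 J2=0
P@3,0 dof=1 J1 → L=4 J1=3 J2=0
P@0,2 dof=1 J1 → L=4 J1=4 J2=0
add link → L=5 J1=4 J2=0
PS@4,0 dof=2 J2 → L=5 J1=4 J2=1
PS@1,4 dof=2 J2 → L=5 J1=4 J2=2
M=3(L−1)−2J1−J2=3·4−2·4−2=2

M = 2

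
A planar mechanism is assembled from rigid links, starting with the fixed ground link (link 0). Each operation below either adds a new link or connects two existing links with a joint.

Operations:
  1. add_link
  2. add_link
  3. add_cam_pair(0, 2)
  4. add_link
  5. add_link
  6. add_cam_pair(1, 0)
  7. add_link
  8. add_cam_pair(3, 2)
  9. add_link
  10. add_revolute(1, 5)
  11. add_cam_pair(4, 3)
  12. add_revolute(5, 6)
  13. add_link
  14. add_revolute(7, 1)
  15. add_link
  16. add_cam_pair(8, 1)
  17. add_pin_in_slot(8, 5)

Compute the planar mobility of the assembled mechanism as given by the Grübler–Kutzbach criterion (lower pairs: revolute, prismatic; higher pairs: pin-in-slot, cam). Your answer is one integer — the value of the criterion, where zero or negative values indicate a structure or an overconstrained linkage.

[1;0;0] (link 0 is ground)
L+ [2;0;0]
L+ [3;0;0]
C(0,2)∈J2 [3;0;1]
L+ [4;0;1]
L+ [5;0;1]
C(1,0)∈J2 [5;0;2]
L+ [6;0;2]
C(3,2)∈J2 [6;0;3]
L+ [7;0;3]
R(1,5)∈J1 [7;1;3]
C(4,3)∈J2 [7;1;4]
R(5,6)∈J1 [7;2;4]
L+ [8;2;4]
R(7,1)∈J1 [8;3;4]
L+ [9;3;4]
C(8,1)∈J2 [9;3;5]
PS(8,5)∈J2 [9;3;6]
mobility = 24 − 6 − 6 = 12

M = 12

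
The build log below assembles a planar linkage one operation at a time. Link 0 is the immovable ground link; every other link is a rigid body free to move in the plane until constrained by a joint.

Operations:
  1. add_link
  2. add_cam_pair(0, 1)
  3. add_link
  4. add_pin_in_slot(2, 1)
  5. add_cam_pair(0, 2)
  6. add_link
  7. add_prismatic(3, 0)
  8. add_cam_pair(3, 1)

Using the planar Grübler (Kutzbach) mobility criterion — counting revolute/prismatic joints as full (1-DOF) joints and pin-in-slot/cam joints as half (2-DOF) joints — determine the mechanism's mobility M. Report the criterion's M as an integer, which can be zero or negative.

[1;0;0] (link 0 is ground)
L+ [2;0;0]
C(0,1)∈J2 [2;0;1]
L+ [3;0;1]
PS(2,1)∈J2 [3;0;2]
C(0,2)∈J2 [3;0;3]
L+ [4;0;3]
P(3,0)∈J1 [4;1;3]
C(3,1)∈J2 [4;1;4]
mobility = 9 − 2 − 4 = 3

M = 3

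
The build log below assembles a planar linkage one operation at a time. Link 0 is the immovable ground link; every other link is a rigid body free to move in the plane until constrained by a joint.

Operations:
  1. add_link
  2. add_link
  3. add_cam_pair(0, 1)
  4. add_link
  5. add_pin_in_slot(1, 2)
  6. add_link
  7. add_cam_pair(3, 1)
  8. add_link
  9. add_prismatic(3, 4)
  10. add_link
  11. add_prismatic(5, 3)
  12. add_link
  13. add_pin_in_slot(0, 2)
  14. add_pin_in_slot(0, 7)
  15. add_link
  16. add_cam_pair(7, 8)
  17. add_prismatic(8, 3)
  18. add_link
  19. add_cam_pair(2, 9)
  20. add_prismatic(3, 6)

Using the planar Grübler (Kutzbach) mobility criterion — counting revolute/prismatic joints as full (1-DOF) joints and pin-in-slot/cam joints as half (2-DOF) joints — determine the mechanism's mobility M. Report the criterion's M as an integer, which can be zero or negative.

M = 12

L=1 J1=0 J2=0
add link → L=2 J1=0 J2=0
add link → L=3 J1=0 J2=0
C@0,1 dof=2 J2 → L=3 J1=0 J2=1
add link → L=4 J1=0 J2=1
PS@1,2 dof=2 J2 → L=4 J1=0 J2=2
add link → L=5 J1=0 J2=2
C@3,1 dof=2 J2 → L=5 J1=0 J2=3
add link → L=6 J1=0 J2=3
P@3,4 dof=1 J1 → L=6 J1=1 J2=3
add link → L=7 J1=1 J2=3
P@5,3 dof=1 J1 → L=7 J1=2 J2=3
add link → L=8 J1=2 J2=3
PS@0,2 dof=2 J2 → L=8 J1=2 J2=4
PS@0,7 dof=2 J2 → L=8 J1=2 J2=5
add link → L=9 J1=2 J2=5
C@7,8 dof=2 J2 → L=9 J1=2 J2=6
P@8,3 dof=1 J1 → L=9 J1=3 J2=6
add link → L=10 J1=3 J2=6
C@2,9 dof=2 J2 → L=10 J1=3 J2=7
P@3,6 dof=1 J1 → L=10 J1=4 J2=7
M=3(L−1)−2J1−J2=3·9−2·4−7=12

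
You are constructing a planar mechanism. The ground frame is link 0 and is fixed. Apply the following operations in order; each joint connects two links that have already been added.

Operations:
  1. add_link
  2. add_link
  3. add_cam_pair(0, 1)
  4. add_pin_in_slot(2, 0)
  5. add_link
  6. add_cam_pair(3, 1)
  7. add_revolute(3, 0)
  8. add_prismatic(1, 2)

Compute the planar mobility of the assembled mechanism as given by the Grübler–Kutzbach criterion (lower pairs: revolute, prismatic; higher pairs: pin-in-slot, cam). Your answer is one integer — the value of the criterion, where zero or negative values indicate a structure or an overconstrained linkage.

M = 2

link 0 = ground. State L|J1|J2 = 1|0|0
+link1  2|0|0
+link2  3|0|0
C(0,1) f=2→J2  3|0|1
PS(2,0) f=2→J2  3|0|2
+link3  4|0|2
C(3,1) f=2→J2  4|0|3
R(3,0) f=1→J1  4|1|3
P(1,2) f=1→J1  4|2|3
M = 3(4−1)−2·2−3 = 9−4−3 = 2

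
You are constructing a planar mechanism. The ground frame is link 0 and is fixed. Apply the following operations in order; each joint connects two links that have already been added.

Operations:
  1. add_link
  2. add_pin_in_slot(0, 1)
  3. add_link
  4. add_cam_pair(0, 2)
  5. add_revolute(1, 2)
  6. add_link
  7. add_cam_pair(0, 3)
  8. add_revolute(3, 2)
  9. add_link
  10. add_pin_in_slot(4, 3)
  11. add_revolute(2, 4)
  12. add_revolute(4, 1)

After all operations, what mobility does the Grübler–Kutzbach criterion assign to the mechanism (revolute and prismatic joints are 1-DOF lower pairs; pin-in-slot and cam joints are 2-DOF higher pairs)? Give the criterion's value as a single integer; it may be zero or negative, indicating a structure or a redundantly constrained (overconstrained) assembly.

M = 0

[1;0;0] (link 0 is ground)
L+ [2;0;0]
PS(0,1)∈J2 [2;0;1]
L+ [3;0;1]
C(0,2)∈J2 [3;0;2]
R(1,2)∈J1 [3;1;2]
L+ [4;1;2]
C(0,3)∈J2 [4;1;3]
R(3,2)∈J1 [4;2;3]
L+ [5;2;3]
PS(4,3)∈J2 [5;2;4]
R(2,4)∈J1 [5;3;4]
R(4,1)∈J1 [5;4;4]
mobility = 12 − 8 − 4 = 0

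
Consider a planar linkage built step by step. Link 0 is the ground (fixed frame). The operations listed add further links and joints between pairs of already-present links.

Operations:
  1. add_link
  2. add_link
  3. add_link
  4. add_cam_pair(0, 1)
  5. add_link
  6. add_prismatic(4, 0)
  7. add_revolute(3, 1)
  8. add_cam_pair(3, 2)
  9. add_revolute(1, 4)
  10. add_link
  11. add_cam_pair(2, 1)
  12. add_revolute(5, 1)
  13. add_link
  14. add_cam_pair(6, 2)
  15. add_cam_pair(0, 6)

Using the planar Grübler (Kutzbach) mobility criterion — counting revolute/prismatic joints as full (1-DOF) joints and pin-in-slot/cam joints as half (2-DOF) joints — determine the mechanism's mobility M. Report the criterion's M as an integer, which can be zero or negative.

(L,J1,J2)=(1,0,0); link0 fixed
link1: (2,0,0)
link2: (3,0,0)
link3: (4,0,0)
C 0-1 [J2]: (4,0,1)
link4: (5,0,1)
P 4-0 [J1]: (5,1,1)
R 3-1 [J1]: (5,2,1)
C 3-2 [J2]: (5,2,2)
R 1-4 [J1]: (5,3,2)
link5: (6,3,2)
C 2-1 [J2]: (6,3,3)
R 5-1 [J1]: (6,4,3)
link6: (7,4,3)
C 6-2 [J2]: (7,4,4)
C 0-6 [J2]: (7,4,5)
Grübler: 3·6 − 2·4 − 5 = 5

M = 5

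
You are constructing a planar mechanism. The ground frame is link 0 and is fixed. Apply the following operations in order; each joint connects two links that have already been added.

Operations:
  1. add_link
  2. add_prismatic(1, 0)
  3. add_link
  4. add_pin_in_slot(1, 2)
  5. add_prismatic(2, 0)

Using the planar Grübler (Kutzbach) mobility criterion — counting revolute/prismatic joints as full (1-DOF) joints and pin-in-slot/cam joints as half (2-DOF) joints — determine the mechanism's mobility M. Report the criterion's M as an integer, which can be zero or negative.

link 0 = ground. State L|J1|J2 = 1|0|0
+link1  2|0|0
P(1,0) f=1→J1  2|1|0
+link2  3|1|0
PS(1,2) f=2→J2  3|1|1
P(2,0) f=1→J1  3|2|1
M = 3(3−1)−2·2−1 = 6−4−1 = 1

M = 1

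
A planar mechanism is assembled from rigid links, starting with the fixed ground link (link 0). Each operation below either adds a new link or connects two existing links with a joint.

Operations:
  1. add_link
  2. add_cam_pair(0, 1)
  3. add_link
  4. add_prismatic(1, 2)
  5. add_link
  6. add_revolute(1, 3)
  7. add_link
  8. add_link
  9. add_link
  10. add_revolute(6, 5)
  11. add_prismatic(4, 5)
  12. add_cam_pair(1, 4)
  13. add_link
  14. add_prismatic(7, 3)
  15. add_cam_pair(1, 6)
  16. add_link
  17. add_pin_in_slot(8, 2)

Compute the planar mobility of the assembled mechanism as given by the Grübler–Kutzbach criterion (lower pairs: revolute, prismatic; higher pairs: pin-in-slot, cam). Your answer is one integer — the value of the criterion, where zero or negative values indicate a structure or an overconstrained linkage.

M = 10

(L,J1,J2)=(1,0,0); link0 fixed
link1: (2,0,0)
C 0-1 [J2]: (2,0,1)
link2: (3,0,1)
P 1-2 [J1]: (3,1,1)
link3: (4,1,1)
R 1-3 [J1]: (4,2,1)
link4: (5,2,1)
link5: (6,2,1)
link6: (7,2,1)
R 6-5 [J1]: (7,3,1)
P 4-5 [J1]: (7,4,1)
C 1-4 [J2]: (7,4,2)
link7: (8,4,2)
P 7-3 [J1]: (8,5,2)
C 1-6 [J2]: (8,5,3)
link8: (9,5,3)
PS 8-2 [J2]: (9,5,4)
Grübler: 3·8 − 2·5 − 4 = 10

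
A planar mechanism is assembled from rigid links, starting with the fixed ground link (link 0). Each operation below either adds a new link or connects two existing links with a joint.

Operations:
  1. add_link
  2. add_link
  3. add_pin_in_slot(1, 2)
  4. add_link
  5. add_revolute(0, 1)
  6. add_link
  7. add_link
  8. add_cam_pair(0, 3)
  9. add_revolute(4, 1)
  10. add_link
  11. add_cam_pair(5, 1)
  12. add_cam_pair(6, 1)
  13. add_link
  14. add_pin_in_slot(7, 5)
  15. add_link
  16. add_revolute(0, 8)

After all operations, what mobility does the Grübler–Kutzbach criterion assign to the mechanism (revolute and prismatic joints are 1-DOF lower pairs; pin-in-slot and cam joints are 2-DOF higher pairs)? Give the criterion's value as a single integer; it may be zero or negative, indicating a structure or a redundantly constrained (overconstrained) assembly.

M = 13

L=1 J1=0 J2=0
add link → L=2 J1=0 J2=0
add link → L=3 J1=0 J2=0
PS@1,2 dof=2 J2 → L=3 J1=0 J2=1
add link → L=4 J1=0 J2=1
R@0,1 dof=1 J1 → L=4 J1=1 J2=1
add link → L=5 J1=1 J2=1
add link → L=6 J1=1 J2=1
C@0,3 dof=2 J2 → L=6 J1=1 J2=2
R@4,1 dof=1 J1 → L=6 J1=2 J2=2
add link → L=7 J1=2 J2=2
C@5,1 dof=2 J2 → L=7 J1=2 J2=3
C@6,1 dof=2 J2 → L=7 J1=2 J2=4
add link → L=8 J1=2 J2=4
PS@7,5 dof=2 J2 → L=8 J1=2 J2=5
add link → L=9 J1=2 J2=5
R@0,8 dof=1 J1 → L=9 J1=3 J2=5
M=3(L−1)−2J1−J2=3·8−2·3−5=13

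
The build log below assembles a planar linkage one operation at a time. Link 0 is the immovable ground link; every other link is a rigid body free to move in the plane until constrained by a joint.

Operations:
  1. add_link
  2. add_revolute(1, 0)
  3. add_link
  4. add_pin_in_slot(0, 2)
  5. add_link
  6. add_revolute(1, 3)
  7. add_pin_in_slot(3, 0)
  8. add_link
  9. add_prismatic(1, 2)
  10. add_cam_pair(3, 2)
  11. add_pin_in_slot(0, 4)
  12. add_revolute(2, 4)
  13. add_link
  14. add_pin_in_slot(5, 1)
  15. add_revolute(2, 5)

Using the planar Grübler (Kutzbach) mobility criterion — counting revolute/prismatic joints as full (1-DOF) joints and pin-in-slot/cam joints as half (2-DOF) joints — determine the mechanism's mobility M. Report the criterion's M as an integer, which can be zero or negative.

link 0 = ground. State L|J1|J2 = 1|0|0
+link1  2|0|0
R(1,0) f=1→J1  2|1|0
+link2  3|1|0
PS(0,2) f=2→J2  3|1|1
+link3  4|1|1
R(1,3) f=1→J1  4|2|1
PS(3,0) f=2→J2  4|2|2
+link4  5|2|2
P(1,2) f=1→J1  5|3|2
C(3,2) f=2→J2  5|3|3
PS(0,4) f=2→J2  5|3|4
R(2,4) f=1→J1  5|4|4
+link5  6|4|4
PS(5,1) f=2→J2  6|4|5
R(2,5) f=1→J1  6|5|5
M = 3(6−1)−2·5−5 = 15−10−5 = 0

M = 0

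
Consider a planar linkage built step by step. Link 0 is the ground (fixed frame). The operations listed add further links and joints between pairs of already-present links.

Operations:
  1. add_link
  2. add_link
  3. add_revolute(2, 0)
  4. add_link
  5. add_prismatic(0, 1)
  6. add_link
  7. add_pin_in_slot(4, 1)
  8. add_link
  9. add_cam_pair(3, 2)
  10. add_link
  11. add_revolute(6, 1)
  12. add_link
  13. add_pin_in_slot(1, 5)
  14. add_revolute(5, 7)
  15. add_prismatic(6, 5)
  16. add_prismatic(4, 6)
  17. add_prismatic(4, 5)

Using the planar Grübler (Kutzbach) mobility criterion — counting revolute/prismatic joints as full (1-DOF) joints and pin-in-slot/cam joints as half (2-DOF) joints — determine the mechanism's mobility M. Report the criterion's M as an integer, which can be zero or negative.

M = 4

ground; <1,0,0>
#1 <2,0,0>
#2 <3,0,0>
R:2↔0 J1 <3,1,0>
#3 <4,1,0>
P:0↔1 J1 <4,2,0>
#4 <5,2,0>
PS:4↔1 J2 <5,2,1>
#5 <6,2,1>
C:3↔2 J2 <6,2,2>
#6 <7,2,2>
R:6↔1 J1 <7,3,2>
#7 <8,3,2>
PS:1↔5 J2 <8,3,3>
R:5↔7 J1 <8,4,3>
P:6↔5 J1 <8,5,3>
P:4↔6 J1 <8,6,3>
P:4↔5 J1 <8,7,3>
3×7 − 2×7 − 1×3 = 4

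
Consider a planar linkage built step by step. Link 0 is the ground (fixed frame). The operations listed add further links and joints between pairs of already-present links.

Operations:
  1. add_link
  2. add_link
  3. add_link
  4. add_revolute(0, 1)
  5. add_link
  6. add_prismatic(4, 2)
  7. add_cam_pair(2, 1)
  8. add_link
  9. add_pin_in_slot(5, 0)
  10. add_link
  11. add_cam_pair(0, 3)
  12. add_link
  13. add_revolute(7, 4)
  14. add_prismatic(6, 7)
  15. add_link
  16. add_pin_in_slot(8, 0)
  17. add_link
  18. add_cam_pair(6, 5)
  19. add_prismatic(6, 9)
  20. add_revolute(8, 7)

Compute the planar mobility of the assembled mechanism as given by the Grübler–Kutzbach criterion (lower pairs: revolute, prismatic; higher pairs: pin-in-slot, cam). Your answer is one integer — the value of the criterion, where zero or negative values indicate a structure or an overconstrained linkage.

L=1 J1=0 J2=0
add link → L=2 J1=0 J2=0
add link → L=3 J1=0 J2=0
add link → L=4 J1=0 J2=0
R@0,1 dof=1 J1 → L=4 J1=1 J2=0
add link → L=5 J1=1 J2=0
P@4,2 dof=1 J1 → L=5 J1=2 J2=0
C@2,1 dof=2 J2 → L=5 J1=2 J2=1
add link → L=6 J1=2 J2=1
PS@5,0 dof=2 J2 → L=6 J1=2 J2=2
add link → L=7 J1=2 J2=2
C@0,3 dof=2 J2 → L=7 J1=2 J2=3
add link → L=8 J1=2 J2=3
R@7,4 dof=1 J1 → L=8 J1=3 J2=3
P@6,7 dof=1 J1 → L=8 J1=4 J2=3
add link → L=9 J1=4 J2=3
PS@8,0 dof=2 J2 → L=9 J1=4 J2=4
add link → L=10 J1=4 J2=4
C@6,5 dof=2 J2 → L=10 J1=4 J2=5
P@6,9 dof=1 J1 → L=10 J1=5 J2=5
R@8,7 dof=1 J1 → L=10 J1=6 J2=5
M=3(L−1)−2J1−J2=3·9−2·6−5=10

M = 10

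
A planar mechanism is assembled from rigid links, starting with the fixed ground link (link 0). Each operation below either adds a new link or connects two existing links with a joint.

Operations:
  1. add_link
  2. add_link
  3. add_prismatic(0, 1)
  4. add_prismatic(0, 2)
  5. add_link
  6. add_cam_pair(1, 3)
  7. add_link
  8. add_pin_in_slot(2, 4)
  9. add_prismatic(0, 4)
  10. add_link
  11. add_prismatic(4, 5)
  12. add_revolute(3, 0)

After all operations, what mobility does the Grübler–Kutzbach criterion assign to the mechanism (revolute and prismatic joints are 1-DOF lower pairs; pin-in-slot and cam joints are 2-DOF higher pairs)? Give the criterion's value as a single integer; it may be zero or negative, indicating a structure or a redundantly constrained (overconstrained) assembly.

M = 3

ground; <1,0,0>
#1 <2,0,0>
#2 <3,0,0>
P:0↔1 J1 <3,1,0>
P:0↔2 J1 <3,2,0>
#3 <4,2,0>
C:1↔3 J2 <4,2,1>
#4 <5,2,1>
PS:2↔4 J2 <5,2,2>
P:0↔4 J1 <5,3,2>
#5 <6,3,2>
P:4↔5 J1 <6,4,2>
R:3↔0 J1 <6,5,2>
3×5 − 2×5 − 1×2 = 3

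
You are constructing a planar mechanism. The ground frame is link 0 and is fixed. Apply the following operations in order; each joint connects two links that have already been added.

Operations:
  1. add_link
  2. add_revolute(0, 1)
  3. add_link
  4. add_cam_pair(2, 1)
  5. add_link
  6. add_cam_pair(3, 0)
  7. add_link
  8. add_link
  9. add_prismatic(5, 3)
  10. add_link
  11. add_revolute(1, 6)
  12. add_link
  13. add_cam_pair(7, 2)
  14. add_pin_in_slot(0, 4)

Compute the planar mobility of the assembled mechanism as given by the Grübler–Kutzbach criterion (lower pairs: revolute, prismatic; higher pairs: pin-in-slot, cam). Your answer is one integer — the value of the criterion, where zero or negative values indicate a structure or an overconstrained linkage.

(L,J1,J2)=(1,0,0); link0 fixed
link1: (2,0,0)
R 0-1 [J1]: (2,1,0)
link2: (3,1,0)
C 2-1 [J2]: (3,1,1)
link3: (4,1,1)
C 3-0 [J2]: (4,1,2)
link4: (5,1,2)
link5: (6,1,2)
P 5-3 [J1]: (6,2,2)
link6: (7,2,2)
R 1-6 [J1]: (7,3,2)
link7: (8,3,2)
C 7-2 [J2]: (8,3,3)
PS 0-4 [J2]: (8,3,4)
Grübler: 3·7 − 2·3 − 4 = 11

M = 11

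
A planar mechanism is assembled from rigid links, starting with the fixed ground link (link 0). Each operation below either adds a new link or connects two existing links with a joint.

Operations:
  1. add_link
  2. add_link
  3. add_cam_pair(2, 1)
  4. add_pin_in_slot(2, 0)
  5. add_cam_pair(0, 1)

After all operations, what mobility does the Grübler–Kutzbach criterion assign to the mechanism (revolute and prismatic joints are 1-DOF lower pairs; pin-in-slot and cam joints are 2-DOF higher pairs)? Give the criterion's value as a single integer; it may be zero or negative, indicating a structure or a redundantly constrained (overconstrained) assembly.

(L,J1,J2)=(1,0,0); link0 fixed
link1: (2,0,0)
link2: (3,0,0)
C 2-1 [J2]: (3,0,1)
PS 2-0 [J2]: (3,0,2)
C 0-1 [J2]: (3,0,3)
Grübler: 3·2 − 2·0 − 3 = 3

M = 3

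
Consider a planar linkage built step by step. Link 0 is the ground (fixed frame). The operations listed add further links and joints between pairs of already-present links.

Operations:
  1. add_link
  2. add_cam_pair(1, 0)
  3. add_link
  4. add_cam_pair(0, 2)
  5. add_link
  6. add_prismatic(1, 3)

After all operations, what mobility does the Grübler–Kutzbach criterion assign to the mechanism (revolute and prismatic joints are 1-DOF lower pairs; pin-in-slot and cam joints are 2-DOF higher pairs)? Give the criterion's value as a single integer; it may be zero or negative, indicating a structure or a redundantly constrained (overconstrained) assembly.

M = 5

[1;0;0] (link 0 is ground)
L+ [2;0;0]
C(1,0)∈J2 [2;0;1]
L+ [3;0;1]
C(0,2)∈J2 [3;0;2]
L+ [4;0;2]
P(1,3)∈J1 [4;1;2]
mobility = 9 − 2 − 2 = 5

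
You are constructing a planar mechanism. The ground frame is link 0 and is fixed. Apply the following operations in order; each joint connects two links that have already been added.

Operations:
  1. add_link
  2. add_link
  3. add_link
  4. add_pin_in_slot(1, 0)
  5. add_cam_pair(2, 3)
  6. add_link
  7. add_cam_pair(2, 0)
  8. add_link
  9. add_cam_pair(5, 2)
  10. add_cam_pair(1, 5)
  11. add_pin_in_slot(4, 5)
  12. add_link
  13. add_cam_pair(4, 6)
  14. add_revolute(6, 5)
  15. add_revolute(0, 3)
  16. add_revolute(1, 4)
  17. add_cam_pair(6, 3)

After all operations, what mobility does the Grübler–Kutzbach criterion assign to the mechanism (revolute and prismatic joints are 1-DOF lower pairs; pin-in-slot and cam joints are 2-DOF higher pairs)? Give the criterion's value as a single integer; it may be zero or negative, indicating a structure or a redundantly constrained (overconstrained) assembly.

[1;0;0] (link 0 is ground)
L+ [2;0;0]
L+ [3;0;0]
L+ [4;0;0]
PS(1,0)∈J2 [4;0;1]
C(2,3)∈J2 [4;0;2]
L+ [5;0;2]
C(2,0)∈J2 [5;0;3]
L+ [6;0;3]
C(5,2)∈J2 [6;0;4]
C(1,5)∈J2 [6;0;5]
PS(4,5)∈J2 [6;0;6]
L+ [7;0;6]
C(4,6)∈J2 [7;0;7]
R(6,5)∈J1 [7;1;7]
R(0,3)∈J1 [7;2;7]
R(1,4)∈J1 [7;3;7]
C(6,3)∈J2 [7;3;8]
mobility = 18 − 6 − 8 = 4

M = 4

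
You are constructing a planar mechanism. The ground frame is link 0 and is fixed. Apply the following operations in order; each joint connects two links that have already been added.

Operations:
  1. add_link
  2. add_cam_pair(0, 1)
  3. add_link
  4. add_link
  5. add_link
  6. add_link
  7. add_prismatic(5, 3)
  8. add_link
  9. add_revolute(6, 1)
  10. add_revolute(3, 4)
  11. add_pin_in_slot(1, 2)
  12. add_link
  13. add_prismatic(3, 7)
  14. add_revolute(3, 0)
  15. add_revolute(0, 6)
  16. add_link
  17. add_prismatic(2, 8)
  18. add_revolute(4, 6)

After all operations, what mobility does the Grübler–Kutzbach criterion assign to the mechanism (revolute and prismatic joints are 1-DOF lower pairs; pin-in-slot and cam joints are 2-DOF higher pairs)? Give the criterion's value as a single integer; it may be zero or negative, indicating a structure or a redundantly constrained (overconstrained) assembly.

M = 6

[1;0;0] (link 0 is ground)
L+ [2;0;0]
C(0,1)∈J2 [2;0;1]
L+ [3;0;1]
L+ [4;0;1]
L+ [5;0;1]
L+ [6;0;1]
P(5,3)∈J1 [6;1;1]
L+ [7;1;1]
R(6,1)∈J1 [7;2;1]
R(3,4)∈J1 [7;3;1]
PS(1,2)∈J2 [7;3;2]
L+ [8;3;2]
P(3,7)∈J1 [8;4;2]
R(3,0)∈J1 [8;5;2]
R(0,6)∈J1 [8;6;2]
L+ [9;6;2]
P(2,8)∈J1 [9;7;2]
R(4,6)∈J1 [9;8;2]
mobility = 24 − 16 − 2 = 6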